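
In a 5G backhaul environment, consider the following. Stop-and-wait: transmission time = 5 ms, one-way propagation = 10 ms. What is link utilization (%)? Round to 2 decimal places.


Given: Ttrans = 5 ms, Tprop = 10 ms
RTT = 2 * Tprop = 2 * 10 = 20 ms
U = Ttrans / (Ttrans + RTT)
U = 5 / (5 + 20)
U = 5 / 25 = 0.2
U% = 20.00%

20.00


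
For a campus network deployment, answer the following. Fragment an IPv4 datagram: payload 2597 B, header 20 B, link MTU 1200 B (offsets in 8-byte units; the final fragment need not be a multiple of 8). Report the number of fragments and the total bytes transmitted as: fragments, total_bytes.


Max data per non-final fragment = floor((MTU - header)/8)*8 = floor((1200 - 20)/8)*8 = floor(1180/8)*8 = 1176 B
Final fragment needs no 8-byte alignment: it can carry up to MTU - header = 1180 B
Non-final fragments needed = ceil((payload - 1180) / 1176) = ceil(1417/1176) = ceil(1.2049) = 2
Number of fragments = 2 + 1 = 3
Fragment sizes (data): 2 * 1176 B + 245 B (last, 245 <= 1180 OK)
Total bytes sent = payload + n_frags * header = 2597 + 3*20 = 2597 + 60 = 2657 B

3, 2657


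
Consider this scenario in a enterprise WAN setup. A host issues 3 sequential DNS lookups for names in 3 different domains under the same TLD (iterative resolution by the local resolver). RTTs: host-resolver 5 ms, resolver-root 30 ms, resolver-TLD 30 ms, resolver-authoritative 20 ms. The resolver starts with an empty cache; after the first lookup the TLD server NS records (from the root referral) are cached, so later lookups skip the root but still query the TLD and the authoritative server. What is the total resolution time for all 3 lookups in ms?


Lookup 1 (cold cache): local + root + TLD + auth = 5 + 30 + 30 + 20 = 85 ms
Lookups 2..3 (TLD NS cached -> skip root; new domain -> still ask TLD and auth): local + TLD + auth = 5 + 30 + 20 = 55 ms each
Remaining 2 lookups: 2 * 55 = 110 ms
Total = 85 + 110 = 195 ms

195


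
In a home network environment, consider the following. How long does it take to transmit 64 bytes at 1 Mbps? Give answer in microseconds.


Given: packet = 64 bytes, bandwidth = 1 Mbps
Packet in bits = 64 * 8 = 512 bits
Bandwidth = 1 * 10^6 = 1000000 bps
Time = 512 / 1000000 seconds
Time in us = 512 * 10^6 / 1000000 = 512

512


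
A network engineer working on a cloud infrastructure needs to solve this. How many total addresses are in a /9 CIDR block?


Given: CIDR prefix /9
Host bits = 32 - 9 = 23
Total addresses = 2^23 = 8388608

8388608


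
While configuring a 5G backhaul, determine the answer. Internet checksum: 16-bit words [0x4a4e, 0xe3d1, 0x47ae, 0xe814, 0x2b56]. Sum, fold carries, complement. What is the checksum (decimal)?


Given words: [0x4a4e, 0xe3d1, 0x47ae, 0xe814, 0x2b56]
Step 1: Sum all words
Raw sum = 19022 + 58321 + 18350 + 59412 + 11094 = 166199
Step 2: Fold carry: (35127 + 2) = 35129
One's complement = ~35129 & 0xFFFF = 30406

30406


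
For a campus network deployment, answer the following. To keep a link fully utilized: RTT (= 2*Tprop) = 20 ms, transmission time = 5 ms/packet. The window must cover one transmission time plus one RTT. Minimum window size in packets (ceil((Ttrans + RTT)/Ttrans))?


Given: Ttrans = 5 ms, RTT = 20 ms (= 2 * Tprop, Tprop = 10 ms)
Time until first ACK returns = Ttrans + RTT = 5 + 20 = 25 ms
Need W * Ttrans >= Ttrans + RTT  ->  W >= (Ttrans + RTT) / Ttrans
(Ttrans + RTT) / Ttrans = 25 / 5 = 5
W_min = ceil(5) = 5

5


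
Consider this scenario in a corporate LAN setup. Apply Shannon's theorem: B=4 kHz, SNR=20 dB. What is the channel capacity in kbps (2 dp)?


Given: B = 4 kHz, SNR = 20 dB
SNR linear = 10^(20/10) = 100
1 + SNR = 101
log2(101) = 6.6582114828
C = 4 * 1000 * 6.6582114828 = 26632.8459 bps
C = 26.632846 kbps -> 26.63 kbps (2 dp)

26.63


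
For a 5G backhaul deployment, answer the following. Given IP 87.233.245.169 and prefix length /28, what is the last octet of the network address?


Given: IP = 87.233.245.169, prefix = /28
Subnet mask = 255.255.255.240
Last octet of IP: 169
Last octet of mask: 240
Network last octet = 169 AND 240 = 160

160


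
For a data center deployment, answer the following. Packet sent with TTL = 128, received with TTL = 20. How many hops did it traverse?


Given: initial TTL = 128, received TTL = 20
Hops = initial TTL - received TTL
Hops = 128 - 20 = 108

108


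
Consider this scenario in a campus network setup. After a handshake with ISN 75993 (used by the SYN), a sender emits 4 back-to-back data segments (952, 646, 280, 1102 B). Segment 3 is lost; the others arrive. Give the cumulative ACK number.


SYN uses sequence number 75993; first data byte = ISN + 1 = 75994.
Segment 1: SEQ = 75994, len = 952 B, covers [75994, 76945]
Segment 2: SEQ = 76946, len = 646 B, covers [76946, 77591]
Segment 3: SEQ = 77592, len = 280 B, covers [77592, 77871] [LOST]
Segment 4: SEQ = 77872, len = 1102 B, covers [77872, 78973]
In-order data received: bytes [75994, 77591] (segments 1..2).
Segment 3 missing -> gap begins at byte 77592; later segments buffered out of order.
Cumulative ACK = next expected in-order byte = 75994 + 952 + 646 = 77592

77592


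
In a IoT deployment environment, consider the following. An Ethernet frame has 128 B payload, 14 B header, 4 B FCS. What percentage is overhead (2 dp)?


Given: payload = 128 B, header = 14 B, trailer = 4 B
Overhead bytes = header + trailer = 14 + 4 = 18
Total frame = payload + overhead = 128 + 18 = 146
Overhead % = 18 / 146 * 100 = 12.3288% -> 12.33% (2 dp)

12.33


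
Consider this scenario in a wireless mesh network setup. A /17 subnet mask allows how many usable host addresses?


Given: subnet mask /17
Host bits = 32 - 17 = 15
Total addresses = 2^15 = 32768
Usable hosts = 32768 - 2 (network + broadcast) = 32766

32766


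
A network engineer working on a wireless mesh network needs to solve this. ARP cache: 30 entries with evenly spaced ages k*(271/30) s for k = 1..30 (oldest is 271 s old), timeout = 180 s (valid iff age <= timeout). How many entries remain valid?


Ages are k * 271/30 s for k = 1..30 (spacing = 9.0333 s).
Entry k is valid iff k * 271/30 <= 180 iff k <= 30 * 180 / 271 = 19.9262
n_valid = floor(19.9262) = 19
(n_stale = 30 - 19 = 11)

19


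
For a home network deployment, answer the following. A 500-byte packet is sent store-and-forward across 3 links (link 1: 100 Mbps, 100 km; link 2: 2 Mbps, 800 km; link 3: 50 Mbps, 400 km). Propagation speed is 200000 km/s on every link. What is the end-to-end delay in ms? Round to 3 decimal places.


Packet = 500 bytes = 4000 bits. Store-and-forward: sum (t_trans + t_prop) per link.
Link 1: t_trans = 4000/(100*10^6) s = 0.0400 ms; t_prop = 100/200000 s = 0.5000 ms; subtotal = 0.5400 ms
Link 2: t_trans = 4000/(2*10^6) s = 2.0000 ms; t_prop = 800/200000 s = 4.0000 ms; subtotal = 6.0000 ms
Link 3: t_trans = 4000/(50*10^6) s = 0.0800 ms; t_prop = 400/200000 s = 2.0000 ms; subtotal = 2.0800 ms
End-to-end = 0.5400 + 6.0000 + 2.0800 = 8.6200 ms -> 8.620 ms (3 dp)

8.620


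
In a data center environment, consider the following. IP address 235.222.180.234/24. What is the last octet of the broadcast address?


Given: IP = 235.222.180.234, prefix = /24
Host bits = 32 - 24 = 8
Network last octet = 234 AND mask = 0
Host part size = 2^8 - 1 = 255
Broadcast last octet = 0 OR 255 = 255

255


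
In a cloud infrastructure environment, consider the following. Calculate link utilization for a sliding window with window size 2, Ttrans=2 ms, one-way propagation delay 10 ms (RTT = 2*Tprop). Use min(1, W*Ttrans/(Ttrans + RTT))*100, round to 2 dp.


Given: W = 2, Ttrans = 2 ms, RTT = 20 ms (= 2 * Tprop, Tprop = 10 ms)
Cycle time = Ttrans + RTT = 2 + 20 = 22 ms (first packet sent until its ACK returns)
W * Ttrans = 2 * 2 = 4 ms of sending per cycle
W * Ttrans / (Ttrans + RTT) = 4 / 22 = 0.181818
U = min(1, 0.181818) = 0.181818
U% = 18.18%

18.18


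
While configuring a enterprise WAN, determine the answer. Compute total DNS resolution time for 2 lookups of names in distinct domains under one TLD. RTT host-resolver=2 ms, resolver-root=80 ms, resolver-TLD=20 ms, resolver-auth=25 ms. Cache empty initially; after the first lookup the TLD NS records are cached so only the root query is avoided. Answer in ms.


Lookup 1 (cold cache): local + root + TLD + auth = 2 + 80 + 20 + 25 = 127 ms
Lookups 2..2 (TLD NS cached -> skip root; new domain -> still ask TLD and auth): local + TLD + auth = 2 + 20 + 25 = 47 ms each
Remaining 1 lookups: 1 * 47 = 47 ms
Total = 127 + 47 = 174 ms

174


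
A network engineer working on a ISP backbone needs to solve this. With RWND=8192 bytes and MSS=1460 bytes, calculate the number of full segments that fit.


Given: RWND = 8192 bytes, MSS = 1460 bytes
Full segments = floor(RWND / MSS)
Full segments = floor(8192 / 1460)
Full segments = floor(5.611) = 5

5


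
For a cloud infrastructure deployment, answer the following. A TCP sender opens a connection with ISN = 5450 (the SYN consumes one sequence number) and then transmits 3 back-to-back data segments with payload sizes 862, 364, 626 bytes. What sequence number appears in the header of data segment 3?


The SYN occupies sequence number ISN = 5450, so the first data byte is ISN + 1 = 5451.
SEQ of data segment i = (ISN + 1) + sum of payload sizes of segments 1..i-1.
Segment 1: SEQ = 5451, payload = 862 bytes
Segment 2: SEQ = 6313, payload = 364 bytes
Segment 3: SEQ = 6677, payload = 626 bytes
SEQ of segment 3 = 5451 + 862 + 364 = 6677

6677


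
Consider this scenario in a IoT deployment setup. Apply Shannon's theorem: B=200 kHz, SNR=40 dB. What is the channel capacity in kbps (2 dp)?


Given: B = 200 kHz, SNR = 40 dB
SNR linear = 10^(40/10) = 10000
1 + SNR = 10001
log2(10001) = 13.2878566418
C = 200 * 1000 * 13.2878566418 = 2657571.3284 bps
C = 2657.571328 kbps -> 2657.57 kbps (2 dp)

2657.57


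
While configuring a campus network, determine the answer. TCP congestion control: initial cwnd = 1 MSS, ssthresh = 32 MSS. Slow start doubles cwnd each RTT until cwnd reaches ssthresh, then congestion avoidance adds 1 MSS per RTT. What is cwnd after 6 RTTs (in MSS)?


RTT 0: cwnd = 1 MSS (initial)
RTT 1: cwnd = 2 MSS (slow start, doubled)
RTT 2: cwnd = 4 MSS (slow start, doubled)
RTT 3: cwnd = 8 MSS (slow start, doubled)
RTT 4: cwnd = 16 MSS (slow start, doubled)
RTT 5: cwnd = 32 MSS (slow start, doubled)
RTT 6: cwnd = 33 MSS (congestion avoidance, +1)

33


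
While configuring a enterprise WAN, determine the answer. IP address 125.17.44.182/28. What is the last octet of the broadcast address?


Given: IP = 125.17.44.182, prefix = /28
Host bits = 32 - 28 = 4
Network last octet = 182 AND mask = 176
Host part size = 2^4 - 1 = 15
Broadcast last octet = 176 OR 15 = 191

191


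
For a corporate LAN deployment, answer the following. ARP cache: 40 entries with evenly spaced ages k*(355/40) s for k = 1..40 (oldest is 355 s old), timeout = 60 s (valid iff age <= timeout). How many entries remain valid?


Ages are k * 355/40 s for k = 1..40 (spacing = 8.8750 s).
Entry k is valid iff k * 355/40 <= 60 iff k <= 40 * 60 / 355 = 6.7606
n_valid = floor(6.7606) = 6
(n_stale = 40 - 6 = 34)

6


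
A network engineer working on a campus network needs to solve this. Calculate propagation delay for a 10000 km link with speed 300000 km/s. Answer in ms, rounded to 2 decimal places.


Given: distance = 10000 km, speed = 300000 km/s
Delay = distance / speed = 10000 / 300000 seconds
Delay in ms = 10000 * 1000 / 300000
Delay = 33.3333 ms
Rounded to 2 dp = 33.33 ms

33.33


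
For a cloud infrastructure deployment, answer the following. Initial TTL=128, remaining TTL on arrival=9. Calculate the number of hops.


Given: initial TTL = 128, received TTL = 9
Hops = initial TTL - received TTL
Hops = 128 - 9 = 119

119


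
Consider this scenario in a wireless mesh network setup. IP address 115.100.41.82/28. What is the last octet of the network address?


Given: IP = 115.100.41.82, prefix = /28
Subnet mask = 255.255.255.240
Last octet of IP: 82
Last octet of mask: 240
Network last octet = 82 AND 240 = 80

80


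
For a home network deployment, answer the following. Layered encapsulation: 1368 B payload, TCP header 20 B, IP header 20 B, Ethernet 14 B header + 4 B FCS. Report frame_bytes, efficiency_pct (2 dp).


TCP segment = 1368 + 20 = 1388 B
IP packet = 1388 + 20 = 1408 B
Ethernet frame = 1408 + 14 + 4 = 1426 B
Efficiency = app / frame = 1368 / 1426 = 0.959327 = 95.9327% -> 95.93% (2 dp)

1426, 95.93


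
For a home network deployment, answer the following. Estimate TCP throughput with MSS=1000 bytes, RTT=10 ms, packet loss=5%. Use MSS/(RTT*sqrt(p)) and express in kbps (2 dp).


Given: MSS = 1000 bytes, RTT = 10 ms, loss = 5%
RTT in seconds = 10 / 1000 = 0.01
Loss rate = 5% = 0.05
sqrt(loss) = sqrt(0.05) = 0.223606797750
Throughput (bytes/s) = 1000 / (0.01 * 0.223606797750) = 447213.5955
Throughput (kbps) = 447213.5955 * 8 / 1000 = 3577.708764 -> 3577.71 kbps (2 dp)

3577.71


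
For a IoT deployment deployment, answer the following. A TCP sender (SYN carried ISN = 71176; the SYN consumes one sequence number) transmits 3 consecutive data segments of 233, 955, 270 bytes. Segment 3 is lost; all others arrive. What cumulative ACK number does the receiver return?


SYN uses sequence number 71176; first data byte = ISN + 1 = 71177.
Segment 1: SEQ = 71177, len = 233 B, covers [71177, 71409]
Segment 2: SEQ = 71410, len = 955 B, covers [71410, 72364]
Segment 3: SEQ = 72365, len = 270 B, covers [72365, 72634] [LOST]
In-order data received: bytes [71177, 72364] (segments 1..2).
Segment 3 missing -> gap begins at byte 72365.
Cumulative ACK = next expected in-order byte = 71177 + 233 + 955 = 72365

72365


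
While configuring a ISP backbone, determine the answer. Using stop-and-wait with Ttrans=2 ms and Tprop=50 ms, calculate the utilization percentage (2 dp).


Given: Ttrans = 2 ms, Tprop = 50 ms
RTT = 2 * Tprop = 2 * 50 = 100 ms
U = Ttrans / (Ttrans + RTT)
U = 2 / (2 + 100)
U = 2 / 102 = 0.019608
U% = 1.96%

1.96


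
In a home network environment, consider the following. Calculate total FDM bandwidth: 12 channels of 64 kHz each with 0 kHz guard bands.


Given: 12 channels, 64 kHz each, guard = 0 kHz
Channel bandwidth = 12 * 64 = 768 kHz
Guard bands = 11 gaps * 0 kHz = 0 kHz
Total = 768 + 0 = 768 kHz

768


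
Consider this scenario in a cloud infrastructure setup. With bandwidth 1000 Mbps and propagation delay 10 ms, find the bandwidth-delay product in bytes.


Given: bandwidth = 1000 Mbps, delay = 10 ms
BDP in bits = 1000 * 10^6 * 10 / 1000
BDP in bits = 10000000
BDP in bytes = 10000000 / 8 = 1250000

1250000


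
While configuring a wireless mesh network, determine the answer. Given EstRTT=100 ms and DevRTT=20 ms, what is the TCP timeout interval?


Given: EstRTT = 100 ms, DevRTT = 20 ms
Timeout = EstRTT + 4 * DevRTT
4 * DevRTT = 4 * 20 = 80
Timeout = 100 + 80 = 180 ms

180


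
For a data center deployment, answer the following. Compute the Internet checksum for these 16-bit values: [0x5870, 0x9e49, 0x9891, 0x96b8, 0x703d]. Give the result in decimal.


Given words: [0x5870, 0x9e49, 0x9891, 0x96b8, 0x703d]
Step 1: Sum all words
Raw sum = 22640 + 40521 + 39057 + 38584 + 28733 = 169535
Step 2: Fold carry: (38463 + 2) = 38465
One's complement = ~38465 & 0xFFFF = 27070

27070


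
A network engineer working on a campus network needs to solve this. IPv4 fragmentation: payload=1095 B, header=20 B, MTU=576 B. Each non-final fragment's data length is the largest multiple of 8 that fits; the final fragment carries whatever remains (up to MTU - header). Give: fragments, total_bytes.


Max data per non-final fragment = floor((MTU - header)/8)*8 = floor((576 - 20)/8)*8 = floor(556/8)*8 = 552 B
Final fragment needs no 8-byte alignment: it can carry up to MTU - header = 556 B
Non-final fragments needed = ceil((payload - 556) / 552) = ceil(539/552) = ceil(0.9764) = 1
Number of fragments = 1 + 1 = 2
Fragment sizes (data): 1 * 552 B + 543 B (last, 543 <= 556 OK)
Total bytes sent = payload + n_frags * header = 1095 + 2*20 = 1095 + 40 = 1135 B

2, 1135


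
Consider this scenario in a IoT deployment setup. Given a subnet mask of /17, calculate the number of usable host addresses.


Given: subnet mask /17
Host bits = 32 - 17 = 15
Total addresses = 2^15 = 32768
Usable hosts = 32768 - 2 (network + broadcast) = 32766

32766


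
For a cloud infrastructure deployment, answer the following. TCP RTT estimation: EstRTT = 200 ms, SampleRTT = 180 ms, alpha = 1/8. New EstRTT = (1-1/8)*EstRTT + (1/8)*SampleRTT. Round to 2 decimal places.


Given: EstRTT = 200 ms, SampleRTT = 180 ms, alpha = 1/8
New EstRTT = (1 - alpha) * EstRTT + alpha * SampleRTT
(7/8) * 200 = 175
(1/8) * 180 = 22.5
New EstRTT = 175 + 22.5 = 197.5 ms -> 197.50 ms (2 dp)

197.50


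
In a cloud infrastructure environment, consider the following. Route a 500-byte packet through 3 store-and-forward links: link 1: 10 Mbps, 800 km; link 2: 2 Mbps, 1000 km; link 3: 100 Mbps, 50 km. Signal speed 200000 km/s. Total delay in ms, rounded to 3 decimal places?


Packet = 500 bytes = 4000 bits. Store-and-forward: sum (t_trans + t_prop) per link.
Link 1: t_trans = 4000/(10*10^6) s = 0.4000 ms; t_prop = 800/200000 s = 4.0000 ms; subtotal = 4.4000 ms
Link 2: t_trans = 4000/(2*10^6) s = 2.0000 ms; t_prop = 1000/200000 s = 5.0000 ms; subtotal = 7.0000 ms
Link 3: t_trans = 4000/(100*10^6) s = 0.0400 ms; t_prop = 50/200000 s = 0.2500 ms; subtotal = 0.2900 ms
End-to-end = 4.4000 + 7.0000 + 0.2900 = 11.6900 ms -> 11.690 ms (3 dp)

11.690


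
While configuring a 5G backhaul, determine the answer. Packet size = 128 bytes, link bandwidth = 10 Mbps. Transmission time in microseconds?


Given: packet = 128 bytes, bandwidth = 10 Mbps
Packet in bits = 128 * 8 = 1024 bits
Bandwidth = 10 * 10^6 = 10000000 bps
Time = 1024 / 10000000 seconds
Time in us = 1024 * 10^6 / 10000000 = 102.4

102.4


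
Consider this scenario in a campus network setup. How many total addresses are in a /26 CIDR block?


Given: CIDR prefix /26
Host bits = 32 - 26 = 6
Total addresses = 2^6 = 64

64


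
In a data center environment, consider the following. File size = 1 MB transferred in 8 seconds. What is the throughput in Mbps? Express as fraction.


Given: file = 1 MB, time = 8 s
File in Mb = 1 * 8 = 8 Mb
Throughput = 8 / 8 Mbps
Throughput = 1 Mbps

1


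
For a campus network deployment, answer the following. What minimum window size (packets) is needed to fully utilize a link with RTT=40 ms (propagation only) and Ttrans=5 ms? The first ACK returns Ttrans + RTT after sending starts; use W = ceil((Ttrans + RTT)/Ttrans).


Given: Ttrans = 5 ms, RTT = 40 ms (= 2 * Tprop, Tprop = 20 ms)
Time until first ACK returns = Ttrans + RTT = 5 + 40 = 45 ms
Need W * Ttrans >= Ttrans + RTT  ->  W >= (Ttrans + RTT) / Ttrans
(Ttrans + RTT) / Ttrans = 45 / 5 = 9
W_min = ceil(9) = 9

9


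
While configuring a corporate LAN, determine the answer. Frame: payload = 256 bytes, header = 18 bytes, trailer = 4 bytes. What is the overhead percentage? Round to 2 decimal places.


Given: payload = 256 B, header = 18 B, trailer = 4 B
Overhead bytes = header + trailer = 18 + 4 = 22
Total frame = payload + overhead = 256 + 22 = 278
Overhead % = 22 / 278 * 100 = 7.9137% -> 7.91% (2 dp)

7.91


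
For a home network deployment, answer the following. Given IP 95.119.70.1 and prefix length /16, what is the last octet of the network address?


Given: IP = 95.119.70.1, prefix = /16
Subnet mask = 255.255.0.0
Last octet of IP: 1
Last octet of mask: 0
Network last octet = 1 AND 0 = 0

0


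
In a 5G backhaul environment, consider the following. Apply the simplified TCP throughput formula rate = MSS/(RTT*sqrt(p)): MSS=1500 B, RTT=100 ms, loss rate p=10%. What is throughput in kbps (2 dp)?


Given: MSS = 1500 bytes, RTT = 100 ms, loss = 10%
RTT in seconds = 100 / 1000 = 0.1
Loss rate = 10% = 0.1
sqrt(loss) = sqrt(0.1) = 0.316227766017
Throughput (bytes/s) = 1500 / (0.1 * 0.316227766017) = 47434.1649
Throughput (kbps) = 47434.1649 * 8 / 1000 = 379.473319 -> 379.47 kbps (2 dp)

379.47


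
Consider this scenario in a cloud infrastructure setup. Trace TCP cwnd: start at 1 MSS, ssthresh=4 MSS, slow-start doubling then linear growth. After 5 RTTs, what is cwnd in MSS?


RTT 0: cwnd = 1 MSS (initial)
RTT 1: cwnd = 2 MSS (slow start, doubled)
RTT 2: cwnd = 4 MSS (slow start, doubled)
RTT 3: cwnd = 5 MSS (congestion avoidance, +1)
RTT 4: cwnd = 6 MSS (congestion avoidance, +1)
RTT 5: cwnd = 7 MSS (congestion avoidance, +1)

7


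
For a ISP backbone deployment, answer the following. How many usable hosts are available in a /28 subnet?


Given: subnet mask /28
Host bits = 32 - 28 = 4
Total addresses = 2^4 = 16
Usable hosts = 16 - 2 (network + broadcast) = 14

14


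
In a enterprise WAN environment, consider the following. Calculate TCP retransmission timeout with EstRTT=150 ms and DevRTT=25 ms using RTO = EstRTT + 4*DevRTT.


Given: EstRTT = 150 ms, DevRTT = 25 ms
Timeout = EstRTT + 4 * DevRTT
4 * DevRTT = 4 * 25 = 100
Timeout = 150 + 100 = 250 ms

250


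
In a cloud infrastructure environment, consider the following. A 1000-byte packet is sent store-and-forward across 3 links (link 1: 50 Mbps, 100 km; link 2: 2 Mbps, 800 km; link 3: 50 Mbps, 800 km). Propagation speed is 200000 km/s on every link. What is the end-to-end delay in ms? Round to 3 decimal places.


Packet = 1000 bytes = 8000 bits. Store-and-forward: sum (t_trans + t_prop) per link.
Link 1: t_trans = 8000/(50*10^6) s = 0.1600 ms; t_prop = 100/200000 s = 0.5000 ms; subtotal = 0.6600 ms
Link 2: t_trans = 8000/(2*10^6) s = 4.0000 ms; t_prop = 800/200000 s = 4.0000 ms; subtotal = 8.0000 ms
Link 3: t_trans = 8000/(50*10^6) s = 0.1600 ms; t_prop = 800/200000 s = 4.0000 ms; subtotal = 4.1600 ms
End-to-end = 0.6600 + 8.0000 + 4.1600 = 12.8200 ms -> 12.820 ms (3 dp)

12.820


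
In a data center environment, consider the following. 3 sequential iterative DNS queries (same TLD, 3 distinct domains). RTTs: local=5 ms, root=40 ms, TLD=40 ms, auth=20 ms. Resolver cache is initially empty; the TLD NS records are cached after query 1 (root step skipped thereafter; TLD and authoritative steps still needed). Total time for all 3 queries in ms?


Lookup 1 (cold cache): local + root + TLD + auth = 5 + 40 + 40 + 20 = 105 ms
Lookups 2..3 (TLD NS cached -> skip root; new domain -> still ask TLD and auth): local + TLD + auth = 5 + 40 + 20 = 65 ms each
Remaining 2 lookups: 2 * 65 = 130 ms
Total = 105 + 130 = 235 ms

235


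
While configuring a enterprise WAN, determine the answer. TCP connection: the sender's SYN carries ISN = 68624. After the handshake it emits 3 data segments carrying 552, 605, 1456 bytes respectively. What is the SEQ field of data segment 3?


The SYN occupies sequence number ISN = 68624, so the first data byte is ISN + 1 = 68625.
SEQ of data segment i = (ISN + 1) + sum of payload sizes of segments 1..i-1.
Segment 1: SEQ = 68625, payload = 552 bytes
Segment 2: SEQ = 69177, payload = 605 bytes
Segment 3: SEQ = 69782, payload = 1456 bytes
SEQ of segment 3 = 68625 + 552 + 605 = 69782

69782


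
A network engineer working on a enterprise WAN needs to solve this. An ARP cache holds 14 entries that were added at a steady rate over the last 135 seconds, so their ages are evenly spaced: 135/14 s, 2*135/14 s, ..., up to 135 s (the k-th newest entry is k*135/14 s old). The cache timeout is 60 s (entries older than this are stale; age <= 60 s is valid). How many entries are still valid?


Ages are k * 135/14 s for k = 1..14 (spacing = 9.6429 s).
Entry k is valid iff k * 135/14 <= 60 iff k <= 14 * 60 / 135 = 6.2222
n_valid = floor(6.2222) = 6
(n_stale = 14 - 6 = 8)

6


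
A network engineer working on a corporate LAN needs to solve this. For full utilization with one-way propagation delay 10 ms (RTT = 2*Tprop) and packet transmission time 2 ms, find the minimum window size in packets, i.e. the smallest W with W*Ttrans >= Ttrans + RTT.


Given: Ttrans = 2 ms, RTT = 20 ms (= 2 * Tprop, Tprop = 10 ms)
Time until first ACK returns = Ttrans + RTT = 2 + 20 = 22 ms
Need W * Ttrans >= Ttrans + RTT  ->  W >= (Ttrans + RTT) / Ttrans
(Ttrans + RTT) / Ttrans = 22 / 2 = 11
W_min = ceil(11) = 11

11


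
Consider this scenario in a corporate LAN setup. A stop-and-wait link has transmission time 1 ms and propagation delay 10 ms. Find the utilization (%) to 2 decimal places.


Given: Ttrans = 1 ms, Tprop = 10 ms
RTT = 2 * Tprop = 2 * 10 = 20 ms
U = Ttrans / (Ttrans + RTT)
U = 1 / (1 + 20)
U = 1 / 21 = 0.047619
U% = 4.76%

4.76


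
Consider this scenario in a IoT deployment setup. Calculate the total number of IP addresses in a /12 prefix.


Given: CIDR prefix /12
Host bits = 32 - 12 = 20
Total addresses = 2^20 = 1048576

1048576


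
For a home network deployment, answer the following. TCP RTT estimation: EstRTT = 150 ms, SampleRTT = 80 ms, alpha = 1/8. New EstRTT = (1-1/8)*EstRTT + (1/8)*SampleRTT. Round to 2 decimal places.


Given: EstRTT = 150 ms, SampleRTT = 80 ms, alpha = 1/8
New EstRTT = (1 - alpha) * EstRTT + alpha * SampleRTT
(7/8) * 150 = 131.25
(1/8) * 80 = 10
New EstRTT = 131.25 + 10 = 141.25 ms -> 141.25 ms (2 dp)

141.25


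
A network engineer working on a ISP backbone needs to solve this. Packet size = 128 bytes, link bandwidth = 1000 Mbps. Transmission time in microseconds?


Given: packet = 128 bytes, bandwidth = 1000 Mbps
Packet in bits = 128 * 8 = 1024 bits
Bandwidth = 1000 * 10^6 = 1000000000 bps
Time = 1024 / 1000000000 seconds
Time in us = 1024 * 10^6 / 1000000000 = 1.024

1.024


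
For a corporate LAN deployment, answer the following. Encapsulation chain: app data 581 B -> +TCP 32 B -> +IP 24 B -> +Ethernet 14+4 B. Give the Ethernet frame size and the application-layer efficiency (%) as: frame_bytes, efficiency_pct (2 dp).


TCP segment = 581 + 32 = 613 B
IP packet = 613 + 24 = 637 B
Ethernet frame = 637 + 14 + 4 = 655 B
Efficiency = app / frame = 581 / 655 = 0.887023 = 88.7023% -> 88.70% (2 dp)

655, 88.70


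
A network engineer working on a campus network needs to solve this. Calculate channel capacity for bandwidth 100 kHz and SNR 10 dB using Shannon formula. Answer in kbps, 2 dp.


Given: B = 100 kHz, SNR = 10 dB
SNR linear = 10^(10/10) = 10
1 + SNR = 11
log2(11) = 3.4594316186
C = 100 * 1000 * 3.4594316186 = 345943.1619 bps
C = 345.943162 kbps -> 345.94 kbps (2 dp)

345.94


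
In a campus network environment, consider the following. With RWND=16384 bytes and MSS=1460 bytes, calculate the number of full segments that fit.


Given: RWND = 16384 bytes, MSS = 1460 bytes
Full segments = floor(RWND / MSS)
Full segments = floor(16384 / 1460)
Full segments = floor(11.2219) = 11

11


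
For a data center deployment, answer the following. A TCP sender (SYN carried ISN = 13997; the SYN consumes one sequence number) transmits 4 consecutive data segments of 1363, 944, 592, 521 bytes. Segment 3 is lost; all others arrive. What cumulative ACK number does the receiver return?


SYN uses sequence number 13997; first data byte = ISN + 1 = 13998.
Segment 1: SEQ = 13998, len = 1363 B, covers [13998, 15360]
Segment 2: SEQ = 15361, len = 944 B, covers [15361, 16304]
Segment 3: SEQ = 16305, len = 592 B, covers [16305, 16896] [LOST]
Segment 4: SEQ = 16897, len = 521 B, covers [16897, 17417]
In-order data received: bytes [13998, 16304] (segments 1..2).
Segment 3 missing -> gap begins at byte 16305; later segments buffered out of order.
Cumulative ACK = next expected in-order byte = 13998 + 1363 + 944 = 16305

16305


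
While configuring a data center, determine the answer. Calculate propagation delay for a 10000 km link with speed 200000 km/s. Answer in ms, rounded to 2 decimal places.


Given: distance = 10000 km, speed = 200000 km/s
Delay = distance / speed = 10000 / 200000 seconds
Delay in ms = 10000 * 1000 / 200000
Delay = 50.0000 ms
Rounded to 2 dp = 50.00 ms

50.00


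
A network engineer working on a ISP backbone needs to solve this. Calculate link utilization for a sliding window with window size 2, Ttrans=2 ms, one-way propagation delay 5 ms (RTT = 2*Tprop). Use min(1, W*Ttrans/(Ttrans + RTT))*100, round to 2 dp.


Given: W = 2, Ttrans = 2 ms, RTT = 10 ms (= 2 * Tprop, Tprop = 5 ms)
Cycle time = Ttrans + RTT = 2 + 10 = 12 ms (first packet sent until its ACK returns)
W * Ttrans = 2 * 2 = 4 ms of sending per cycle
W * Ttrans / (Ttrans + RTT) = 4 / 12 = 0.333333
U = min(1, 0.333333) = 0.333333
U% = 33.33%

33.33


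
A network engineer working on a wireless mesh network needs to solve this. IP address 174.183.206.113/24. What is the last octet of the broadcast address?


Given: IP = 174.183.206.113, prefix = /24
Host bits = 32 - 24 = 8
Network last octet = 113 AND mask = 0
Host part size = 2^8 - 1 = 255
Broadcast last octet = 0 OR 255 = 255

255


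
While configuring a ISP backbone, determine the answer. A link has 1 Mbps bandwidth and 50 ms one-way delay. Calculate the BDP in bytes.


Given: bandwidth = 1 Mbps, delay = 50 ms
BDP in bits = 1 * 10^6 * 50 / 1000
BDP in bits = 50000
BDP in bytes = 50000 / 8 = 6250

6250


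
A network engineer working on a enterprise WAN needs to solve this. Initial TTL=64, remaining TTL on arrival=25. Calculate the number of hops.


Given: initial TTL = 64, received TTL = 25
Hops = initial TTL - received TTL
Hops = 64 - 25 = 39

39


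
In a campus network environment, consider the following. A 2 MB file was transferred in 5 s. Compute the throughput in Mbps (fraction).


Given: file = 2 MB, time = 5 s
File in Mb = 2 * 8 = 16 Mb
Throughput = 16 / 5 Mbps
Throughput = 16/5 Mbps

16/5


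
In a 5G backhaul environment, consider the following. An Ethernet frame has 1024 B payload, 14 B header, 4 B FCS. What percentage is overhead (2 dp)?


Given: payload = 1024 B, header = 14 B, trailer = 4 B
Overhead bytes = header + trailer = 14 + 4 = 18
Total frame = payload + overhead = 1024 + 18 = 1042
Overhead % = 18 / 1042 * 100 = 1.7274% -> 1.73% (2 dp)

1.73


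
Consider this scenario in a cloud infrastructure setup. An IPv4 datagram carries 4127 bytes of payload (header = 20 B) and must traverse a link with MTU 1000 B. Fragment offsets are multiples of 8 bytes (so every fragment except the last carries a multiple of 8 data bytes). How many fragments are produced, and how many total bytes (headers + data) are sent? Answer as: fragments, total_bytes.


Max data per non-final fragment = floor((MTU - header)/8)*8 = floor((1000 - 20)/8)*8 = floor(980/8)*8 = 976 B
Final fragment needs no 8-byte alignment: it can carry up to MTU - header = 980 B
Non-final fragments needed = ceil((payload - 980) / 976) = ceil(3147/976) = ceil(3.2244) = 4
Number of fragments = 4 + 1 = 5
Fragment sizes (data): 4 * 976 B + 223 B (last, 223 <= 980 OK)
Total bytes sent = payload + n_frags * header = 4127 + 5*20 = 4127 + 100 = 4227 B

5, 4227


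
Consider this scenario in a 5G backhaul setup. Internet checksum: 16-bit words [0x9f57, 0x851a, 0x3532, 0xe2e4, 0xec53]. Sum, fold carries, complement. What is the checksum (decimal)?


Given words: [0x9f57, 0x851a, 0x3532, 0xe2e4, 0xec53]
Step 1: Sum all words
Raw sum = 40791 + 34074 + 13618 + 58084 + 60499 = 207066
Step 2: Fold carry: (10458 + 3) = 10461
One's complement = ~10461 & 0xFFFF = 55074

55074


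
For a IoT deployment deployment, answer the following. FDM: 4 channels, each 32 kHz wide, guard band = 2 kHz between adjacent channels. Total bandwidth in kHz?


Given: 4 channels, 32 kHz each, guard = 2 kHz
Channel bandwidth = 4 * 32 = 128 kHz
Guard bands = 3 gaps * 2 kHz = 6 kHz
Total = 128 + 6 = 134 kHz

134


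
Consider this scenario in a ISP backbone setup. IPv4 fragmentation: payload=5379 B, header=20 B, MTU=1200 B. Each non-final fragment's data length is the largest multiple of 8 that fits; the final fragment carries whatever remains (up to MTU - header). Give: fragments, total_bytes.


Max data per non-final fragment = floor((MTU - header)/8)*8 = floor((1200 - 20)/8)*8 = floor(1180/8)*8 = 1176 B
Final fragment needs no 8-byte alignment: it can carry up to MTU - header = 1180 B
Non-final fragments needed = ceil((payload - 1180) / 1176) = ceil(4199/1176) = ceil(3.5706) = 4
Number of fragments = 4 + 1 = 5
Fragment sizes (data): 4 * 1176 B + 675 B (last, 675 <= 1180 OK)
Total bytes sent = payload + n_frags * header = 5379 + 5*20 = 5379 + 100 = 5479 B

5, 5479


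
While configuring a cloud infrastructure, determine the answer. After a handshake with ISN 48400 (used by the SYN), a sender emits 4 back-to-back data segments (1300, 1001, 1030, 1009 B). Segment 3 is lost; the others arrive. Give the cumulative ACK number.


SYN uses sequence number 48400; first data byte = ISN + 1 = 48401.
Segment 1: SEQ = 48401, len = 1300 B, covers [48401, 49700]
Segment 2: SEQ = 49701, len = 1001 B, covers [49701, 50701]
Segment 3: SEQ = 50702, len = 1030 B, covers [50702, 51731] [LOST]
Segment 4: SEQ = 51732, len = 1009 B, covers [51732, 52740]
In-order data received: bytes [48401, 50701] (segments 1..2).
Segment 3 missing -> gap begins at byte 50702; later segments buffered out of order.
Cumulative ACK = next expected in-order byte = 48401 + 1300 + 1001 = 50702

50702


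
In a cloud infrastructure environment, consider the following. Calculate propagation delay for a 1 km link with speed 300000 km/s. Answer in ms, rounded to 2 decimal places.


Given: distance = 1 km, speed = 300000 km/s
Delay = distance / speed = 1 / 300000 seconds
Delay in ms = 1 * 1000 / 300000
Delay = 0.0033 ms
Rounded to 2 dp = 0.00 ms

0.00


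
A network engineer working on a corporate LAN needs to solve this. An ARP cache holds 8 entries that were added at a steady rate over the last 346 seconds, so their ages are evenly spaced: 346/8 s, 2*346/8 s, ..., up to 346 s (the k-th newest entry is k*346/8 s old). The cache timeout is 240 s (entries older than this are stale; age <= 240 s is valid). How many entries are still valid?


Ages are k * 346/8 s for k = 1..8 (spacing = 43.2500 s).
Entry k is valid iff k * 346/8 <= 240 iff k <= 8 * 240 / 346 = 5.5491
n_valid = floor(5.5491) = 5
(n_stale = 8 - 5 = 3)

5


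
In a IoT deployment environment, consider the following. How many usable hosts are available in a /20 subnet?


Given: subnet mask /20
Host bits = 32 - 20 = 12
Total addresses = 2^12 = 4096
Usable hosts = 4096 - 2 (network + broadcast) = 4094

4094


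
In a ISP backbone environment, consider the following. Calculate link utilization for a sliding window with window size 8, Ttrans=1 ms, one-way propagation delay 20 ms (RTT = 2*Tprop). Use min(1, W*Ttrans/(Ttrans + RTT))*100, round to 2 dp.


Given: W = 8, Ttrans = 1 ms, RTT = 40 ms (= 2 * Tprop, Tprop = 20 ms)
Cycle time = Ttrans + RTT = 1 + 40 = 41 ms (first packet sent until its ACK returns)
W * Ttrans = 8 * 1 = 8 ms of sending per cycle
W * Ttrans / (Ttrans + RTT) = 8 / 41 = 0.195122
U = min(1, 0.195122) = 0.195122
U% = 19.51%

19.51


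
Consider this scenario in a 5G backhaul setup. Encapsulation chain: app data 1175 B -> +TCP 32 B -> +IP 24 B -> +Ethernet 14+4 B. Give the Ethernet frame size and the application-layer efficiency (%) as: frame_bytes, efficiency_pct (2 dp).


TCP segment = 1175 + 32 = 1207 B
IP packet = 1207 + 24 = 1231 B
Ethernet frame = 1231 + 14 + 4 = 1249 B
Efficiency = app / frame = 1175 / 1249 = 0.940753 = 94.0753% -> 94.08% (2 dp)

1249, 94.08


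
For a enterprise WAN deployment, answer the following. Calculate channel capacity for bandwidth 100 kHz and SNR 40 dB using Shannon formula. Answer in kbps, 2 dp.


Given: B = 100 kHz, SNR = 40 dB
SNR linear = 10^(40/10) = 10000
1 + SNR = 10001
log2(10001) = 13.2878566418
C = 100 * 1000 * 13.2878566418 = 1328785.6642 bps
C = 1328.785664 kbps -> 1328.79 kbps (2 dp)

1328.79


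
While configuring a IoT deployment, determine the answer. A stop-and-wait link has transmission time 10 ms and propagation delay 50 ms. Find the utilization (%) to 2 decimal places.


Given: Ttrans = 10 ms, Tprop = 50 ms
RTT = 2 * Tprop = 2 * 50 = 100 ms
U = Ttrans / (Ttrans + RTT)
U = 10 / (10 + 100)
U = 10 / 110 = 0.090909
U% = 9.09%

9.09


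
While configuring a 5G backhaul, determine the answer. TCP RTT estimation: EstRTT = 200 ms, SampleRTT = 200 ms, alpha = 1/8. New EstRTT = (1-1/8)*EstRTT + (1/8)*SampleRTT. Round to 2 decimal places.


Given: EstRTT = 200 ms, SampleRTT = 200 ms, alpha = 1/8
New EstRTT = (1 - alpha) * EstRTT + alpha * SampleRTT
(7/8) * 200 = 175
(1/8) * 200 = 25
New EstRTT = 175 + 25 = 200 ms -> 200.00 ms (2 dp)

200.00


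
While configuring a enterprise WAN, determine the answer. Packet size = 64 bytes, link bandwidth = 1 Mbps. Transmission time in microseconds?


Given: packet = 64 bytes, bandwidth = 1 Mbps
Packet in bits = 64 * 8 = 512 bits
Bandwidth = 1 * 10^6 = 1000000 bps
Time = 512 / 1000000 seconds
Time in us = 512 * 10^6 / 1000000 = 512

512


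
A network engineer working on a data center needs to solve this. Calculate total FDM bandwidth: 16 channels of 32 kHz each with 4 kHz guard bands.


Given: 16 channels, 32 kHz each, guard = 4 kHz
Channel bandwidth = 16 * 32 = 512 kHz
Guard bands = 15 gaps * 4 kHz = 60 kHz
Total = 512 + 60 = 572 kHz

572


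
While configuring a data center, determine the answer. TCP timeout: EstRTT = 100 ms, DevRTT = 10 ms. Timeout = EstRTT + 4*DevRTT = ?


Given: EstRTT = 100 ms, DevRTT = 10 ms
Timeout = EstRTT + 4 * DevRTT
4 * DevRTT = 4 * 10 = 40
Timeout = 100 + 40 = 140 ms

140


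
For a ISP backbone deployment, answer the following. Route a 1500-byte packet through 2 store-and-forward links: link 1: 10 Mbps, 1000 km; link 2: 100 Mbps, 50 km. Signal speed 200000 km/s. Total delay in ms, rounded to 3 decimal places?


Packet = 1500 bytes = 12000 bits. Store-and-forward: sum (t_trans + t_prop) per link.
Link 1: t_trans = 12000/(10*10^6) s = 1.2000 ms; t_prop = 1000/200000 s = 5.0000 ms; subtotal = 6.2000 ms
Link 2: t_trans = 12000/(100*10^6) s = 0.1200 ms; t_prop = 50/200000 s = 0.2500 ms; subtotal = 0.3700 ms
End-to-end = 6.2000 + 0.3700 = 6.5700 ms -> 6.570 ms (3 dp)

6.570


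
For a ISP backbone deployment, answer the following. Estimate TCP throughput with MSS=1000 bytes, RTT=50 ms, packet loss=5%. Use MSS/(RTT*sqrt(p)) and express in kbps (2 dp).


Given: MSS = 1000 bytes, RTT = 50 ms, loss = 5%
RTT in seconds = 50 / 1000 = 0.05
Loss rate = 5% = 0.05
sqrt(loss) = sqrt(0.05) = 0.223606797750
Throughput (bytes/s) = 1000 / (0.05 * 0.223606797750) = 89442.7191
Throughput (kbps) = 89442.7191 * 8 / 1000 = 715.541753 -> 715.54 kbps (2 dp)

715.54


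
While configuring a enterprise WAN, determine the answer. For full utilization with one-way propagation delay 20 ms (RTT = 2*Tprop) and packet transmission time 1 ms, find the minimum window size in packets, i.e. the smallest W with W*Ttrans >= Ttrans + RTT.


Given: Ttrans = 1 ms, RTT = 40 ms (= 2 * Tprop, Tprop = 20 ms)
Time until first ACK returns = Ttrans + RTT = 1 + 40 = 41 ms
Need W * Ttrans >= Ttrans + RTT  ->  W >= (Ttrans + RTT) / Ttrans
(Ttrans + RTT) / Ttrans = 41 / 1 = 41
W_min = ceil(41) = 41

41


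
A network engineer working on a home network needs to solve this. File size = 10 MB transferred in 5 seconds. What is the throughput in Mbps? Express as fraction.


Given: file = 10 MB, time = 5 s
File in Mb = 10 * 8 = 80 Mb
Throughput = 80 / 5 Mbps
Throughput = 16 Mbps

16


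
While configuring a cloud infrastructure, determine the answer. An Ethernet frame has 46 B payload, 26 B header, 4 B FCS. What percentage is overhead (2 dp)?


Given: payload = 46 B, header = 26 B, trailer = 4 B
Overhead bytes = header + trailer = 26 + 4 = 30
Total frame = payload + overhead = 46 + 30 = 76
Overhead % = 30 / 76 * 100 = 39.4737% -> 39.47% (2 dp)

39.47


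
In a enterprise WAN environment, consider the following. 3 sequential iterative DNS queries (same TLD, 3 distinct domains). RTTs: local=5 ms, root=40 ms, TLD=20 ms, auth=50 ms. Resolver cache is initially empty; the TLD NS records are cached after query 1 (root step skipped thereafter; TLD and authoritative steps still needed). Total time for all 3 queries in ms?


Lookup 1 (cold cache): local + root + TLD + auth = 5 + 40 + 20 + 50 = 115 ms
Lookups 2..3 (TLD NS cached -> skip root; new domain -> still ask TLD and auth): local + TLD + auth = 5 + 20 + 50 = 75 ms each
Remaining 2 lookups: 2 * 75 = 150 ms
Total = 115 + 150 = 265 ms

265
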